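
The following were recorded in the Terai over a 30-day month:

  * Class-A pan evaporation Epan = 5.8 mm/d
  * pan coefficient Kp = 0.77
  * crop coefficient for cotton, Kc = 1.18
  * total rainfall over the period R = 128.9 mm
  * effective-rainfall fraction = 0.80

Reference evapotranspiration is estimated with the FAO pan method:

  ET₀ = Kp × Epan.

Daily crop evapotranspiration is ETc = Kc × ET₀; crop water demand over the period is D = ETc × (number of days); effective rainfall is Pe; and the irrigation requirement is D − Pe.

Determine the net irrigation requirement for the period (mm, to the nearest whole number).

ET₀ = 0.77 × 5.8 = 4.4660 mm/d
ETc = Kc × ET₀ = 1.18 × 4.4660 = 5.2699 mm/d
Crop demand D = ETc × 30 d = 5.2699 × 30 = 158.097 mm
Pe = 0.80 × 128.9 = 103.120 mm
D − Pe = 158.097 − 103.120 = 54.977 mm

55 mm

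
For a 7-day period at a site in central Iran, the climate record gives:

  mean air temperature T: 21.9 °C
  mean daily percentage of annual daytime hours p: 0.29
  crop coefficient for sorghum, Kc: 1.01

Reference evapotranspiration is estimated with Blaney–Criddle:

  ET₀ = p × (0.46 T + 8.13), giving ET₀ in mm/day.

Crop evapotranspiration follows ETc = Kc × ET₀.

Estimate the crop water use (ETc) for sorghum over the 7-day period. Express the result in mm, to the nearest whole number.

37 mm

ET₀ = 0.29 × (0.46 × 21.9 + 8.13) = 0.29 × 18.204 = 5.2792 mm/d
ETc = Kc × ET₀ = 1.01 × 5.2792 = 5.3320 mm/d
Over 7 days: 5.3320 × 7 = 37.324 mm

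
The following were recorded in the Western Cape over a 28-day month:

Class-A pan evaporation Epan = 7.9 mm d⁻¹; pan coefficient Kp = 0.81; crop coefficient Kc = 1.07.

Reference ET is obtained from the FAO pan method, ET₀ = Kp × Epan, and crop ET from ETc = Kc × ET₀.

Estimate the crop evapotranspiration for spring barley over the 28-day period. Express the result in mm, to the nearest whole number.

ET₀ = 0.81 × 7.9 = 6.3990 mm/d
ETc = Kc × ET₀ = 1.07 × 6.3990 = 6.8469 mm/d
Over 28 days: 6.8469 × 28 = 191.713 mm

192 mm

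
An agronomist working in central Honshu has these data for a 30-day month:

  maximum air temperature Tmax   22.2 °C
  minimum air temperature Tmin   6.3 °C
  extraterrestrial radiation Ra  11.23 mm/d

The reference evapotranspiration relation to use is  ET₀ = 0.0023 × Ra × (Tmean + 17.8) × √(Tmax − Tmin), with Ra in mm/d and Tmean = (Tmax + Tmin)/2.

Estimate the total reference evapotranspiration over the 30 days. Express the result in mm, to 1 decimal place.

99.0 mm

Tmean = (22.2 + 6.3)/2 = 14.25 °C
ET₀ = 0.0023 × 11.23 × (14.25 + 17.8) × √15.9 = 0.0023 × 11.23 × 32.05 × 3.9875 = 3.3009 mm/d
Over 30 days: 3.3009 × 30 = 99.027 mm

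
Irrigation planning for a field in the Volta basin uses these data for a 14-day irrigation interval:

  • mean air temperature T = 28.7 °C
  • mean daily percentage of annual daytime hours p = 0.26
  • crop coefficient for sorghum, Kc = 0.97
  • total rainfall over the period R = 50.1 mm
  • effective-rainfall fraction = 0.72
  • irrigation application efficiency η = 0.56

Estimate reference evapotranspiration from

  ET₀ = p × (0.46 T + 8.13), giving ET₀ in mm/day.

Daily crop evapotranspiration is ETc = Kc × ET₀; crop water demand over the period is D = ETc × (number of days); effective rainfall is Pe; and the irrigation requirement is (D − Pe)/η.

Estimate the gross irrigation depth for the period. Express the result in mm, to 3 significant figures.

ET₀ = 0.26 × (0.46 × 28.7 + 8.13) = 0.26 × 21.332 = 5.5463 mm/d
ETc = Kc × ET₀ = 0.97 × 5.5463 = 5.3799 mm/d
Crop demand D = ETc × 14 d = 5.3799 × 14 = 75.319 mm
Pe = 0.72 × 50.1 = 36.072 mm
D − Pe = 75.319 − 36.072 = 39.247 mm
Gross irrigation = 39.247 / 0.56 = 70.084 mm

70.1 mm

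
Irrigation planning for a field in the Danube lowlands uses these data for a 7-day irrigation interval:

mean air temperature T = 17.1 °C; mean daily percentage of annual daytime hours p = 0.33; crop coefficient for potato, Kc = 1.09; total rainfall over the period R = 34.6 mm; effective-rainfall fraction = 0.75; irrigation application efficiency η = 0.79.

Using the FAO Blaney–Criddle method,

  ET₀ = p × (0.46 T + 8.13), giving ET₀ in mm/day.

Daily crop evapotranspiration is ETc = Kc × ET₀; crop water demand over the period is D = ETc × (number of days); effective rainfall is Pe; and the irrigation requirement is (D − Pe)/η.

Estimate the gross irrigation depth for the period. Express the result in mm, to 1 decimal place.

ET₀ = 0.33 × (0.46 × 17.1 + 8.13) = 0.33 × 15.996 = 5.2787 mm/d
ETc = Kc × ET₀ = 1.09 × 5.2787 = 5.7538 mm/d
Crop demand D = ETc × 7 d = 5.7538 × 7 = 40.277 mm
Pe = 0.75 × 34.6 = 25.950 mm
D − Pe = 40.277 − 25.950 = 14.327 mm
Gross irrigation = 14.327 / 0.79 = 18.135 mm

18.1 mm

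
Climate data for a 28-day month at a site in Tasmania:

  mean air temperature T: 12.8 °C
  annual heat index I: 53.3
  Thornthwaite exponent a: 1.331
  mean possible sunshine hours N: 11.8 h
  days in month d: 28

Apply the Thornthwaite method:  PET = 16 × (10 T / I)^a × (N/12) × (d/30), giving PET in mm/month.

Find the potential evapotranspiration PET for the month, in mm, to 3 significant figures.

47.1 mm

10T/I = 10 × 12.8 / 53.3 = 2.4015
(10T/I)^a = 2.4015^1.331 = 3.2094
Uncorrected PET = 16 × 3.2094 = 51.350 mm
Correction = (N/12)(d/30) = (11.8/12)(28/30) = 0.9178
PET = 51.350 × 0.9178 = 47.129 mm/month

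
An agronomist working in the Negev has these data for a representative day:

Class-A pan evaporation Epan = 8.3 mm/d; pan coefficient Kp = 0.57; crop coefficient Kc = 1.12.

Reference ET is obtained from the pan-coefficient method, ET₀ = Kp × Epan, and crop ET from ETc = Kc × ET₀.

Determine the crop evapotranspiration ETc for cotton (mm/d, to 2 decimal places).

5.30 mm/d

ET₀ = 0.57 × 8.3 = 4.7310 mm/d
ETc = Kc × ET₀ = 1.12 × 4.7310 = 5.2987 mm/d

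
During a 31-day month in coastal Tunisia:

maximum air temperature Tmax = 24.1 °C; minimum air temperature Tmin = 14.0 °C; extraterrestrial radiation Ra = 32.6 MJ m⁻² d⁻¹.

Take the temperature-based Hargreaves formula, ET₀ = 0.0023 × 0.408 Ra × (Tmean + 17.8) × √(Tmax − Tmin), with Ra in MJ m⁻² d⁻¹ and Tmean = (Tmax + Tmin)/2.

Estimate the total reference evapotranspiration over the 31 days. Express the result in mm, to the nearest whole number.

Tmean = (24.1 + 14.0)/2 = 19.05 °C
0.408 Ra = 0.408 × 32.6 = 13.3008 mm/d equivalent
ET₀ = 0.0023 × 13.3008 × (19.05 + 17.8) × √10.1 = 0.0023 × 13.3008 × 36.85 × 3.1780 = 3.5826 mm/d
Over 31 days: 3.5826 × 31 = 111.061 mm

111 mm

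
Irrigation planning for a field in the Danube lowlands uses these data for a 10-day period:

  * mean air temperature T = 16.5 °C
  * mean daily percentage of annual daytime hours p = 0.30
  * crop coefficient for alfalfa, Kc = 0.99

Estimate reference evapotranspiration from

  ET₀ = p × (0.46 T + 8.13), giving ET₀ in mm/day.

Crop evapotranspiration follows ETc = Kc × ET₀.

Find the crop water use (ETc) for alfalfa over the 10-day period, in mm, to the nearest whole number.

47 mm

ET₀ = 0.30 × (0.46 × 16.5 + 8.13) = 0.30 × 15.720 = 4.7160 mm/d
ETc = Kc × ET₀ = 0.99 × 4.7160 = 4.6688 mm/d
Over 10 days: 4.6688 × 10 = 46.688 mm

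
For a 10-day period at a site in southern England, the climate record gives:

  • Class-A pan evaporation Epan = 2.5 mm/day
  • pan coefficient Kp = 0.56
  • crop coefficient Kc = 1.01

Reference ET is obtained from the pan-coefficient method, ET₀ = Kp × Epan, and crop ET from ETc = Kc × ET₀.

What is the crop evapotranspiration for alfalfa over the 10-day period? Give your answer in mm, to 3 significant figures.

14.1 mm

ET₀ = 0.56 × 2.5 = 1.4000 mm/d
ETc = Kc × ET₀ = 1.01 × 1.4000 = 1.4140 mm/d
Over 10 days: 1.4140 × 10 = 14.140 mm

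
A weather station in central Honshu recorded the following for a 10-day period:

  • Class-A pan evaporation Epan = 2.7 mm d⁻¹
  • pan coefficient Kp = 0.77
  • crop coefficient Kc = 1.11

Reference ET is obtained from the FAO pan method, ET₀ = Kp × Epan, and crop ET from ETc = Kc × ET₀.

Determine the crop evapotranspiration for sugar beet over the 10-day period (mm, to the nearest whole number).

23 mm

ET₀ = 0.77 × 2.7 = 2.0790 mm/d
ETc = Kc × ET₀ = 1.11 × 2.0790 = 2.3077 mm/d
Over 10 days: 2.3077 × 10 = 23.077 mm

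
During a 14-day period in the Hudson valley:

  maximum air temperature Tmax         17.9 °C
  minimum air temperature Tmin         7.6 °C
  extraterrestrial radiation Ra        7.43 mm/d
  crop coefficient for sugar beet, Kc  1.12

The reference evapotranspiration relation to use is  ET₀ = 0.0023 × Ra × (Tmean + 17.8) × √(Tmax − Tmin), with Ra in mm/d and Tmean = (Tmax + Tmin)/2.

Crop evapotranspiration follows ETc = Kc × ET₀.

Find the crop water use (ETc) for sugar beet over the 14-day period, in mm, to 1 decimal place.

Tmean = (17.9 + 7.6)/2 = 12.75 °C
ET₀ = 0.0023 × 7.43 × (12.75 + 17.8) × √10.3 = 0.0023 × 7.43 × 30.55 × 3.2094 = 1.6755 mm/d
ETc = Kc × ET₀ = 1.12 × 1.6755 = 1.8766 mm/d
Over 14 days: 1.8766 × 14 = 26.272 mm

26.3 mm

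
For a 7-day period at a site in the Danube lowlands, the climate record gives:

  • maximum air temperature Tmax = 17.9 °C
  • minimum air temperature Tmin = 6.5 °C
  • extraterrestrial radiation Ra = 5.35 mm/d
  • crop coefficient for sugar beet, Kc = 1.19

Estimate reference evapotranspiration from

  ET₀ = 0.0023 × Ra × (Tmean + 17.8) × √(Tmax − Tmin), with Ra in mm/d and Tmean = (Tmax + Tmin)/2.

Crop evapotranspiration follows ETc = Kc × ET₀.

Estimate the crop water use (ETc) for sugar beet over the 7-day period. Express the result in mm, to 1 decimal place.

Tmean = (17.9 + 6.5)/2 = 12.20 °C
ET₀ = 0.0023 × 5.35 × (12.20 + 17.8) × √11.4 = 0.0023 × 5.35 × 30.00 × 3.3764 = 1.2464 mm/d
ETc = Kc × ET₀ = 1.19 × 1.2464 = 1.4832 mm/d
Over 7 days: 1.4832 × 7 = 10.382 mm

10.4 mm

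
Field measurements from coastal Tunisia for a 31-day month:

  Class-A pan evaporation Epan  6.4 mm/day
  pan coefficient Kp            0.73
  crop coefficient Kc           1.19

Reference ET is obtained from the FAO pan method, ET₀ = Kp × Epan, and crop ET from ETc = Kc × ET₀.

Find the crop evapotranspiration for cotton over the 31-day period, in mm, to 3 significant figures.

172 mm

ET₀ = 0.73 × 6.4 = 4.6720 mm/d
ETc = Kc × ET₀ = 1.19 × 4.6720 = 5.5597 mm/d
Over 31 days: 5.5597 × 31 = 172.351 mm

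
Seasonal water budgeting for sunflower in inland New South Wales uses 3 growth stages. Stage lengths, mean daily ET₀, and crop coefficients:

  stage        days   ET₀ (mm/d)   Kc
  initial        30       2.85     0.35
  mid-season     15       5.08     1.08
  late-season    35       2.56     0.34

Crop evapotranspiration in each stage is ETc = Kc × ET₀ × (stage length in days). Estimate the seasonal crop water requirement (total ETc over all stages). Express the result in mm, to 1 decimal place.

initial: 0.35 × 2.85 × 30 = 29.93 mm
mid-season: 1.08 × 5.08 × 15 = 82.30 mm
late-season: 0.34 × 2.56 × 35 = 30.46 mm
Seasonal total = 142.69 mm

142.7 mm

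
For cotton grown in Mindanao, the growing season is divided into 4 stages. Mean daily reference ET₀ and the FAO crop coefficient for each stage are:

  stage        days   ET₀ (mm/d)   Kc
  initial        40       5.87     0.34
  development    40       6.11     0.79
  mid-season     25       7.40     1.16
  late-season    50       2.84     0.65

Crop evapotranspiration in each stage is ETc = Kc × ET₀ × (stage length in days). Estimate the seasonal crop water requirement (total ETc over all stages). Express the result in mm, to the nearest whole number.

580 mm

initial: 0.34 × 5.87 × 40 = 79.83 mm
development: 0.79 × 6.11 × 40 = 193.08 mm
mid-season: 1.16 × 7.40 × 25 = 214.60 mm
late-season: 0.65 × 2.84 × 50 = 92.30 mm
Seasonal total = 579.81 mm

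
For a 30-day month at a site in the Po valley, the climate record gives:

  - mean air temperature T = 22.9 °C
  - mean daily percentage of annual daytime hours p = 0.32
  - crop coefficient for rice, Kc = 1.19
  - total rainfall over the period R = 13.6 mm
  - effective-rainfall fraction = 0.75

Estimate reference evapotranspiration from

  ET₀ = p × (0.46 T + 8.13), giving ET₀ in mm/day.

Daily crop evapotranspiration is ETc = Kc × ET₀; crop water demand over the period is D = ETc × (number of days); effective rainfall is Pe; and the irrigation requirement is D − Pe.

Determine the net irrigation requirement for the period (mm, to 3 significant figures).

203 mm

ET₀ = 0.32 × (0.46 × 22.9 + 8.13) = 0.32 × 18.664 = 5.9725 mm/d
ETc = Kc × ET₀ = 1.19 × 5.9725 = 7.1073 mm/d
Crop demand D = ETc × 30 d = 7.1073 × 30 = 213.219 mm
Pe = 0.75 × 13.6 = 10.200 mm
D − Pe = 213.219 − 10.200 = 203.019 mm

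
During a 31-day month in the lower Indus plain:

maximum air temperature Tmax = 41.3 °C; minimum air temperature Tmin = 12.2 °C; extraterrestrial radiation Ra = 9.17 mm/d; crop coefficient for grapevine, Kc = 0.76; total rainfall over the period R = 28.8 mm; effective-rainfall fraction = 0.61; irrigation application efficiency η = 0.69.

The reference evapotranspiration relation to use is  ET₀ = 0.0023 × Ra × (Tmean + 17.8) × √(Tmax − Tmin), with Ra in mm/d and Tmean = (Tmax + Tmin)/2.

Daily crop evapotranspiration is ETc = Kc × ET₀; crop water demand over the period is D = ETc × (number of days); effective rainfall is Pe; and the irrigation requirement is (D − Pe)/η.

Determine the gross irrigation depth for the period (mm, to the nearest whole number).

148 mm

Tmean = (41.3 + 12.2)/2 = 26.75 °C
ET₀ = 0.0023 × 9.17 × (26.75 + 17.8) × √29.1 = 0.0023 × 9.17 × 44.55 × 5.3944 = 5.0686 mm/d
ETc = Kc × ET₀ = 0.76 × 5.0686 = 3.8521 mm/d
Crop demand D = ETc × 31 d = 3.8521 × 31 = 119.415 mm
Pe = 0.61 × 28.8 = 17.568 mm
D − Pe = 119.415 − 17.568 = 101.847 mm
Gross irrigation = 101.847 / 0.69 = 147.604 mm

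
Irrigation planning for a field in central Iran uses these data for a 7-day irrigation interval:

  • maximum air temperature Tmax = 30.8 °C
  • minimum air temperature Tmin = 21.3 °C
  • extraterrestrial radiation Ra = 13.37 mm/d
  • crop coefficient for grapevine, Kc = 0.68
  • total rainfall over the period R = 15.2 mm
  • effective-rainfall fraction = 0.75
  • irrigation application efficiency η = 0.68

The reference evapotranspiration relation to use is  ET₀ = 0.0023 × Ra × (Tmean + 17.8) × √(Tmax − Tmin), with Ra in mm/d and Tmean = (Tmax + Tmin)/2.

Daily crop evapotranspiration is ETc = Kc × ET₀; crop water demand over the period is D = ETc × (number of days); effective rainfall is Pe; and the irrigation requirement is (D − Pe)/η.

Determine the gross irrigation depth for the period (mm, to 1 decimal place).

12.3 mm

Tmean = (30.8 + 21.3)/2 = 26.05 °C
ET₀ = 0.0023 × 13.37 × (26.05 + 17.8) × √9.5 = 0.0023 × 13.37 × 43.85 × 3.0822 = 4.1561 mm/d
ETc = Kc × ET₀ = 0.68 × 4.1561 = 2.8261 mm/d
Crop demand D = ETc × 7 d = 2.8261 × 7 = 19.783 mm
Pe = 0.75 × 15.2 = 11.400 mm
D − Pe = 19.783 − 11.400 = 8.383 mm
Gross irrigation = 8.383 / 0.68 = 12.328 mm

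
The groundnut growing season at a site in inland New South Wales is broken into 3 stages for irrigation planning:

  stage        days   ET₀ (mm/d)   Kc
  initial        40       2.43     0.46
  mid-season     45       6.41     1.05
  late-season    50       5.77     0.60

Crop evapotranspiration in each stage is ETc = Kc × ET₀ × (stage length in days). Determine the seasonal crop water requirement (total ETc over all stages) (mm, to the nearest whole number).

initial: 0.46 × 2.43 × 40 = 44.71 mm
mid-season: 1.05 × 6.41 × 45 = 302.87 mm
late-season: 0.60 × 5.77 × 50 = 173.10 mm
Seasonal total = 520.68 mm

521 mm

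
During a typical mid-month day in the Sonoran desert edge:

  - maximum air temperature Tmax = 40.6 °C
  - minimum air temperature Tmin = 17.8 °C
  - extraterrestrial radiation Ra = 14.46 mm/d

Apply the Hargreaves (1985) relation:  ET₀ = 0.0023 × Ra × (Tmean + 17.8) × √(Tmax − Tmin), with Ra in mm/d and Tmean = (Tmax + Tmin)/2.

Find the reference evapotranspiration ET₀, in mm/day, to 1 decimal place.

7.5 mm/day

Tmean = (40.6 + 17.8)/2 = 29.20 °C
ET₀ = 0.0023 × 14.46 × (29.20 + 17.8) × √22.8 = 0.0023 × 14.46 × 47.00 × 4.7749 = 7.4638 mm/d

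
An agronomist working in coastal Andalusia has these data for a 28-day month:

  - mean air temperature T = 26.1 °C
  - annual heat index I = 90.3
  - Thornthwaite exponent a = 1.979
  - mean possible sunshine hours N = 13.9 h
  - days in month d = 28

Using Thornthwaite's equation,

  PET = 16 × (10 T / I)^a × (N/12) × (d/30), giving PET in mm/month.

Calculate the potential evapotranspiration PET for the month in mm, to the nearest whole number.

10T/I = 10 × 26.1 / 90.3 = 2.8904
(10T/I)^a = 2.8904^1.979 = 8.1703
Uncorrected PET = 16 × 8.1703 = 130.725 mm
Correction = (N/12)(d/30) = (13.9/12)(28/30) = 1.0811
PET = 130.725 × 1.0811 = 141.327 mm/month

141 mm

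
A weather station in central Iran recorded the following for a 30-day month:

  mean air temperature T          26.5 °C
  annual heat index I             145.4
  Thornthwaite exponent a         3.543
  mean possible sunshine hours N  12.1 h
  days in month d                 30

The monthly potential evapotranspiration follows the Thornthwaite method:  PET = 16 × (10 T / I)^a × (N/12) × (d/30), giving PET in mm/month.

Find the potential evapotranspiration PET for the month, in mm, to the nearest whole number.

135 mm

10T/I = 10 × 26.5 / 145.4 = 1.8226
(10T/I)^a = 1.8226^3.543 = 8.3874
Uncorrected PET = 16 × 8.3874 = 134.198 mm
Correction = (N/12)(d/30) = (12.1/12)(30/30) = 1.0083
PET = 134.198 × 1.0083 = 135.312 mm/month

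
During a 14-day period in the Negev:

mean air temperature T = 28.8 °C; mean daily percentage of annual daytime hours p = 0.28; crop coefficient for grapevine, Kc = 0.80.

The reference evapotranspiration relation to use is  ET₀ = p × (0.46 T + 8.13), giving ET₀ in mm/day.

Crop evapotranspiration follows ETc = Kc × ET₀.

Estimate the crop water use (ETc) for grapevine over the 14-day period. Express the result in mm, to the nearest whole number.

67 mm

ET₀ = 0.28 × (0.46 × 28.8 + 8.13) = 0.28 × 21.378 = 5.9858 mm/d
ETc = Kc × ET₀ = 0.80 × 5.9858 = 4.7886 mm/d
Over 14 days: 4.7886 × 14 = 67.040 mm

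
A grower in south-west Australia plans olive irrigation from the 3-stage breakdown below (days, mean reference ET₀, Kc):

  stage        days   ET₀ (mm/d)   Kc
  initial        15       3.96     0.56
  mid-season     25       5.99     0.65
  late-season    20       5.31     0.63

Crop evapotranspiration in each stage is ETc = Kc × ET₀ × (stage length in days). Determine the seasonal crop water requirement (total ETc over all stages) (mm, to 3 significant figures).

198 mm

initial: 0.56 × 3.96 × 15 = 33.26 mm
mid-season: 0.65 × 5.99 × 25 = 97.34 mm
late-season: 0.63 × 5.31 × 20 = 66.91 mm
Seasonal total = 197.51 mm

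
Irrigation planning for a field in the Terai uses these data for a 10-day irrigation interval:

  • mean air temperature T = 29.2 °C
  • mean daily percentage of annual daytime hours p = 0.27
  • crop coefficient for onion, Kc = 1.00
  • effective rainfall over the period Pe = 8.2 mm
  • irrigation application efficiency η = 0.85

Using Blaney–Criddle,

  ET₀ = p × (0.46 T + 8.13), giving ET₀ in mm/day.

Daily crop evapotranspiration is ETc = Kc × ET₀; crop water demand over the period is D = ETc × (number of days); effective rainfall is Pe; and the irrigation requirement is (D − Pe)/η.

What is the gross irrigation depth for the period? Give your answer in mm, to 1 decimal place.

58.8 mm

ET₀ = 0.27 × (0.46 × 29.2 + 8.13) = 0.27 × 21.562 = 5.8217 mm/d
ETc = Kc × ET₀ = 1.00 × 5.8217 = 5.8217 mm/d
Crop demand D = ETc × 10 d = 5.8217 × 10 = 58.217 mm
D − Pe = 58.217 − 8.2 = 50.017 mm
Gross irrigation = 50.017 / 0.85 = 58.844 mm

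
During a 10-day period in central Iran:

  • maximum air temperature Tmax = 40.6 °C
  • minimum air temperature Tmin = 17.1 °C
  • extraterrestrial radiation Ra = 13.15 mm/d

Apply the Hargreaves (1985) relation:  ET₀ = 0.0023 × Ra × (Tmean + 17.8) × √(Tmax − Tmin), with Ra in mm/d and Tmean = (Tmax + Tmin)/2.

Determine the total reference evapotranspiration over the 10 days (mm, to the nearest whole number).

68 mm

Tmean = (40.6 + 17.1)/2 = 28.85 °C
ET₀ = 0.0023 × 13.15 × (28.85 + 17.8) × √23.5 = 0.0023 × 13.15 × 46.65 × 4.8477 = 6.8398 mm/d
Over 10 days: 6.8398 × 10 = 68.398 mm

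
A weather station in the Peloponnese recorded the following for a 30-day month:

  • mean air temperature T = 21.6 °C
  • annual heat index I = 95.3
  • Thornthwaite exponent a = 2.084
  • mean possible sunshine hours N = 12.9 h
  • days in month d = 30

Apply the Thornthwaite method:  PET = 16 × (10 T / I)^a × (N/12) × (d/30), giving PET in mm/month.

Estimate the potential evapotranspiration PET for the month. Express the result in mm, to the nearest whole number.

95 mm

10T/I = 10 × 21.6 / 95.3 = 2.2665
(10T/I)^a = 2.2665^2.084 = 5.5025
Uncorrected PET = 16 × 5.5025 = 88.040 mm
Correction = (N/12)(d/30) = (12.9/12)(30/30) = 1.0750
PET = 88.040 × 1.0750 = 94.643 mm/month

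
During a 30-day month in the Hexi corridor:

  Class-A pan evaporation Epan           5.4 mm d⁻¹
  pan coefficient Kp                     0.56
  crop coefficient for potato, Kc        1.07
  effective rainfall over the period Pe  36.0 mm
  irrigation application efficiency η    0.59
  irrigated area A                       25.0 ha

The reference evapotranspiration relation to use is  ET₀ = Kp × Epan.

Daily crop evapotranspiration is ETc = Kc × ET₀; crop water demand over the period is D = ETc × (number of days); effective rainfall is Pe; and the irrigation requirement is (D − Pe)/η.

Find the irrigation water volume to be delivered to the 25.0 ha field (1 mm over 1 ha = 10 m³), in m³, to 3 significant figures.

ET₀ = 0.56 × 5.4 = 3.0240 mm/d
ETc = Kc × ET₀ = 1.07 × 3.0240 = 3.2357 mm/d
Crop demand D = ETc × 30 d = 3.2357 × 30 = 97.071 mm
D − Pe = 97.071 − 36.0 = 61.071 mm
Gross irrigation = 61.071 / 0.59 = 103.510 mm
Volume = 103.510 mm × 25.0 ha × 10 = 25877.5 m³

25900 m³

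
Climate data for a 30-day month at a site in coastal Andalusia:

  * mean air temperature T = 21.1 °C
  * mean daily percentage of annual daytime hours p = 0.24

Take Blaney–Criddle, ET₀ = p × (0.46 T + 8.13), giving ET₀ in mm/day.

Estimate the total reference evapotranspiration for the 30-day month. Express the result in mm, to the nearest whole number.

ET₀ = 0.24 × (0.46 × 21.1 + 8.13) = 0.24 × 17.836 = 4.2806 mm/d
Monthly total = 4.2806 × 30 = 128.418 mm

128 mm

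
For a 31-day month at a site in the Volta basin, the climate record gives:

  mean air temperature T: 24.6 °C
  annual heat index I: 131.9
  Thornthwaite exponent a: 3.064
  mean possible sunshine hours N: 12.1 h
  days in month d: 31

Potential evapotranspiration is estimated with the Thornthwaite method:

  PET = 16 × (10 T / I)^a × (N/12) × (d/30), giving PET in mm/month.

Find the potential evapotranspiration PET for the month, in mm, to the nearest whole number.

113 mm

10T/I = 10 × 24.6 / 131.9 = 1.8650
(10T/I)^a = 1.8650^3.064 = 6.7509
Uncorrected PET = 16 × 6.7509 = 108.014 mm
Correction = (N/12)(d/30) = (12.1/12)(31/30) = 1.0419
PET = 108.014 × 1.0419 = 112.540 mm/month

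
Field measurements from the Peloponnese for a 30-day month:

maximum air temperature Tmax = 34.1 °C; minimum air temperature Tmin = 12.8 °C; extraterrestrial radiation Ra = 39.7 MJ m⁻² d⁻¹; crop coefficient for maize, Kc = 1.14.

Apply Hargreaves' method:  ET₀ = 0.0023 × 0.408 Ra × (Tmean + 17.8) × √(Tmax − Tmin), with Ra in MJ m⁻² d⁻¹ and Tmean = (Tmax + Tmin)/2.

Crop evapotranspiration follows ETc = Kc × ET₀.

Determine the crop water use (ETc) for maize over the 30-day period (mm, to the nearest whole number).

243 mm

Tmean = (34.1 + 12.8)/2 = 23.45 °C
0.408 Ra = 0.408 × 39.7 = 16.1976 mm/d equivalent
ET₀ = 0.0023 × 16.1976 × (23.45 + 17.8) × √21.3 = 0.0023 × 16.1976 × 41.25 × 4.6152 = 7.0924 mm/d
ETc = Kc × ET₀ = 1.14 × 7.0924 = 8.0853 mm/d
Over 30 days: 8.0853 × 30 = 242.559 mm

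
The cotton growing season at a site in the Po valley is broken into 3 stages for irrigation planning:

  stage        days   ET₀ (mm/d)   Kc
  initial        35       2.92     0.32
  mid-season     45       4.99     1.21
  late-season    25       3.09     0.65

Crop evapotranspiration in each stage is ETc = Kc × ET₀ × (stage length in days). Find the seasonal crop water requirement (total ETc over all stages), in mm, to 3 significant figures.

initial: 0.32 × 2.92 × 35 = 32.70 mm
mid-season: 1.21 × 4.99 × 45 = 271.71 mm
late-season: 0.65 × 3.09 × 25 = 50.21 mm
Seasonal total = 354.62 mm

355 mm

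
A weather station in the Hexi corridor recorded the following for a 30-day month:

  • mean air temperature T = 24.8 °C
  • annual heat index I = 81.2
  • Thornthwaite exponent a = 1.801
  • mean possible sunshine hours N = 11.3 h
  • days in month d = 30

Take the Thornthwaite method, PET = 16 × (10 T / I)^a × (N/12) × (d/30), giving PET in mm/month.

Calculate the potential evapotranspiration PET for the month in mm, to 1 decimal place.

10T/I = 10 × 24.8 / 81.2 = 3.0542
(10T/I)^a = 3.0542^1.801 = 7.4697
Uncorrected PET = 16 × 7.4697 = 119.515 mm
Correction = (N/12)(d/30) = (11.3/12)(30/30) = 0.9417
PET = 119.515 × 0.9417 = 112.547 mm/month

112.5 mm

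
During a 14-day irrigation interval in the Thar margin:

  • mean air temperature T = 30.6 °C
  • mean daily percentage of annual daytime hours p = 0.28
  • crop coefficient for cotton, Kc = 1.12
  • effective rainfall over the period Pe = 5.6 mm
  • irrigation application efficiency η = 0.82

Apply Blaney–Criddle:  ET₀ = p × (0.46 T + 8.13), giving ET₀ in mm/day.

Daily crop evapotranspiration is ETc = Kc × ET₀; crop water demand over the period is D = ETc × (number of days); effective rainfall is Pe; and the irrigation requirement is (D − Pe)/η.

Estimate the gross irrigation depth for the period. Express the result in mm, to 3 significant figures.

ET₀ = 0.28 × (0.46 × 30.6 + 8.13) = 0.28 × 22.206 = 6.2177 mm/d
ETc = Kc × ET₀ = 1.12 × 6.2177 = 6.9638 mm/d
Crop demand D = ETc × 14 d = 6.9638 × 14 = 97.493 mm
D − Pe = 97.493 − 5.6 = 91.893 mm
Gross irrigation = 91.893 / 0.82 = 112.065 mm

112 mm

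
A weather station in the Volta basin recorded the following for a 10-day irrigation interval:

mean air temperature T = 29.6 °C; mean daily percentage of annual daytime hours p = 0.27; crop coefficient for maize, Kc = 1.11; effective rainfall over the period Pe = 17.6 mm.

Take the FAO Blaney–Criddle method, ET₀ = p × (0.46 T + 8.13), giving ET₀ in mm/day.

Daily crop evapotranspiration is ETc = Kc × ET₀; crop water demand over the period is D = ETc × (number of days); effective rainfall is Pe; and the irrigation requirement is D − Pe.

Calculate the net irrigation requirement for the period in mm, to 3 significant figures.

ET₀ = 0.27 × (0.46 × 29.6 + 8.13) = 0.27 × 21.746 = 5.8714 mm/d
ETc = Kc × ET₀ = 1.11 × 5.8714 = 6.5173 mm/d
Crop demand D = ETc × 10 d = 6.5173 × 10 = 65.173 mm
D − Pe = 65.173 − 17.6 = 47.573 mm

47.6 mm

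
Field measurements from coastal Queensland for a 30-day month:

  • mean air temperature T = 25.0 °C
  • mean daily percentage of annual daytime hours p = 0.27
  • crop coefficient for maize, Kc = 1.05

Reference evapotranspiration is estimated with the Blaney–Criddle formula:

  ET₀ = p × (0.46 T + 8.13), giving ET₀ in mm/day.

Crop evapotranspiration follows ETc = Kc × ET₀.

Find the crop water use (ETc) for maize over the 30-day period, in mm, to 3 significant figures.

167 mm

ET₀ = 0.27 × (0.46 × 25.0 + 8.13) = 0.27 × 19.630 = 5.3001 mm/d
ETc = Kc × ET₀ = 1.05 × 5.3001 = 5.5651 mm/d
Over 30 days: 5.5651 × 30 = 166.953 mm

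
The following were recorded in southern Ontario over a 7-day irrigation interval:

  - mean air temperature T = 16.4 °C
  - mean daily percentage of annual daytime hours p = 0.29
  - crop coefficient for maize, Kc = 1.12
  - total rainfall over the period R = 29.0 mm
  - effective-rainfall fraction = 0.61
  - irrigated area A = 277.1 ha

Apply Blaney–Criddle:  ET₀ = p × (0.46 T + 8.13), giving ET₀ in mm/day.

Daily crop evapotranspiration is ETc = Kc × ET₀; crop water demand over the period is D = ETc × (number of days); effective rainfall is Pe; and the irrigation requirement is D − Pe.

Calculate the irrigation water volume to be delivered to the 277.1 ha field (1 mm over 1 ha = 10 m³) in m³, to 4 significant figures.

49730 m³

ET₀ = 0.29 × (0.46 × 16.4 + 8.13) = 0.29 × 15.674 = 4.5455 mm/d
ETc = Kc × ET₀ = 1.12 × 4.5455 = 5.0910 mm/d
Crop demand D = ETc × 7 d = 5.0910 × 7 = 35.637 mm
Pe = 0.61 × 29.0 = 17.690 mm
D − Pe = 35.637 − 17.690 = 17.947 mm
Volume = 17.947 mm × 277.1 ha × 10 = 49731.1 m³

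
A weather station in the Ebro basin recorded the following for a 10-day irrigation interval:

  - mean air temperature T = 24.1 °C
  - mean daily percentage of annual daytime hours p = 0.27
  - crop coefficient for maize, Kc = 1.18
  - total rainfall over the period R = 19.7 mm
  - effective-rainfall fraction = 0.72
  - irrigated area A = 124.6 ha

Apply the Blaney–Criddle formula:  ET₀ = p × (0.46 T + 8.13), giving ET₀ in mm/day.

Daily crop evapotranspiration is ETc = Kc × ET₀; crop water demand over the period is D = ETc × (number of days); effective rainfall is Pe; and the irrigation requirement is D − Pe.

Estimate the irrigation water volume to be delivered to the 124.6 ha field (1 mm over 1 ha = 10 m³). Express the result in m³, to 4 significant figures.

ET₀ = 0.27 × (0.46 × 24.1 + 8.13) = 0.27 × 19.216 = 5.1883 mm/d
ETc = Kc × ET₀ = 1.18 × 5.1883 = 6.1222 mm/d
Crop demand D = ETc × 10 d = 6.1222 × 10 = 61.222 mm
Pe = 0.72 × 19.7 = 14.184 mm
D − Pe = 61.222 − 14.184 = 47.038 mm
Volume = 47.038 mm × 124.6 ha × 10 = 58609.3 m³

58610 m³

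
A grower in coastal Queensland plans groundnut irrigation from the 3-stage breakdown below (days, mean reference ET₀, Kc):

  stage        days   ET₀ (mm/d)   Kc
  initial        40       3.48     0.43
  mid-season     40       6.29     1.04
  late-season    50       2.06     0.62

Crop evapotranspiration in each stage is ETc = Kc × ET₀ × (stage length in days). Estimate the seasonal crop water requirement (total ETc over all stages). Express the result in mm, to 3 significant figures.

initial: 0.43 × 3.48 × 40 = 59.86 mm
mid-season: 1.04 × 6.29 × 40 = 261.66 mm
late-season: 0.62 × 2.06 × 50 = 63.86 mm
Seasonal total = 385.38 mm

385 mm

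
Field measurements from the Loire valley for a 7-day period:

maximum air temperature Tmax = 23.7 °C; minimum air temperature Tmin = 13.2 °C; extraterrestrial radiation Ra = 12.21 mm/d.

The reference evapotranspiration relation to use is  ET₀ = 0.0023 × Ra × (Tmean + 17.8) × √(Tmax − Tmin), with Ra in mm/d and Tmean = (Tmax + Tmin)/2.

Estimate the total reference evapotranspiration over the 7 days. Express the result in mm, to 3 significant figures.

23.1 mm

Tmean = (23.7 + 13.2)/2 = 18.45 °C
ET₀ = 0.0023 × 12.21 × (18.45 + 17.8) × √10.5 = 0.0023 × 12.21 × 36.25 × 3.2404 = 3.2988 mm/d
Over 7 days: 3.2988 × 7 = 23.092 mm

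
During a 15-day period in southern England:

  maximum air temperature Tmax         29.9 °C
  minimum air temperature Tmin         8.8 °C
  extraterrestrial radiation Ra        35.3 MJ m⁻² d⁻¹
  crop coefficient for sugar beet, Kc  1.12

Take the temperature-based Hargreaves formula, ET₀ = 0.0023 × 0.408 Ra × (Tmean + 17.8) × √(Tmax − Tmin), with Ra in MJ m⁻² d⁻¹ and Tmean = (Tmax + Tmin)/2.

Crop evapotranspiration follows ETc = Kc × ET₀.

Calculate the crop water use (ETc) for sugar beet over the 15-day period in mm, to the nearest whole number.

95 mm

Tmean = (29.9 + 8.8)/2 = 19.35 °C
0.408 Ra = 0.408 × 35.3 = 14.4024 mm/d equivalent
ET₀ = 0.0023 × 14.4024 × (19.35 + 17.8) × √21.1 = 0.0023 × 14.4024 × 37.15 × 4.5935 = 5.6528 mm/d
ETc = Kc × ET₀ = 1.12 × 5.6528 = 6.3311 mm/d
Over 15 days: 6.3311 × 15 = 94.967 mm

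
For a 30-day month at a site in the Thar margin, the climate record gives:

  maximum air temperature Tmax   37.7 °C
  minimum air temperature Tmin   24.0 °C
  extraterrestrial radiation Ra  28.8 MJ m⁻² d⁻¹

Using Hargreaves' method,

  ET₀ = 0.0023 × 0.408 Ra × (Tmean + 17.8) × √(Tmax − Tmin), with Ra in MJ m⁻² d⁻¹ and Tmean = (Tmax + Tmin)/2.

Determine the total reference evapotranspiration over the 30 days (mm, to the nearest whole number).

146 mm

Tmean = (37.7 + 24.0)/2 = 30.85 °C
0.408 Ra = 0.408 × 28.8 = 11.7504 mm/d equivalent
ET₀ = 0.0023 × 11.7504 × (30.85 + 17.8) × √13.7 = 0.0023 × 11.7504 × 48.65 × 3.7014 = 4.8666 mm/d
Over 30 days: 4.8666 × 30 = 145.998 mm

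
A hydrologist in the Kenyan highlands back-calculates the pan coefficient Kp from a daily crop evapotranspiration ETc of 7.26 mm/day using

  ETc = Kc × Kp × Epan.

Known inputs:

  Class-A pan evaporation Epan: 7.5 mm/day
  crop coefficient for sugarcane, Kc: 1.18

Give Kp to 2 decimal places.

0.82

ETc = Kc × Kp × Epan  ⇒  Kp = ETc / (Kc × Epan)
Kp = 7.26 / (1.18 × 7.5) = 7.26 / 8.850 = 0.8203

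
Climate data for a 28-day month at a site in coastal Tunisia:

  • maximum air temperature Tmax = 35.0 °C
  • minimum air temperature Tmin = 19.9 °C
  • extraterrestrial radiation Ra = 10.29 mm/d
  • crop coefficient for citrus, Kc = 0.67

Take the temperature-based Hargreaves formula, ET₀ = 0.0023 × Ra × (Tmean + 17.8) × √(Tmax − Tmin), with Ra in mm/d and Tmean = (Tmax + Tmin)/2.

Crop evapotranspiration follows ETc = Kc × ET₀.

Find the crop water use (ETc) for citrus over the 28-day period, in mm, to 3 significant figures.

Tmean = (35.0 + 19.9)/2 = 27.45 °C
ET₀ = 0.0023 × 10.29 × (27.45 + 17.8) × √15.1 = 0.0023 × 10.29 × 45.25 × 3.8859 = 4.1615 mm/d
ETc = Kc × ET₀ = 0.67 × 4.1615 = 2.7882 mm/d
Over 28 days: 2.7882 × 28 = 78.070 mm

78.1 mm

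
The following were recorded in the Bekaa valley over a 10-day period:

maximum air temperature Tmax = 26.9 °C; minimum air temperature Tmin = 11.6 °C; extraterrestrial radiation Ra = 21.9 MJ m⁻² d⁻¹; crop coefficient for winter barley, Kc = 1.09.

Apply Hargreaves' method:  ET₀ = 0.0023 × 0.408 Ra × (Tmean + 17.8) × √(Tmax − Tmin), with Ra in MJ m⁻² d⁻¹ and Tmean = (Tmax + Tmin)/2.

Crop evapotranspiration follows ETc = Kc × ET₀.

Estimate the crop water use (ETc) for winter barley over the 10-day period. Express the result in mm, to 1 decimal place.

32.5 mm

Tmean = (26.9 + 11.6)/2 = 19.25 °C
0.408 Ra = 0.408 × 21.9 = 8.9352 mm/d equivalent
ET₀ = 0.0023 × 8.9352 × (19.25 + 17.8) × √15.3 = 0.0023 × 8.9352 × 37.05 × 3.9115 = 2.9783 mm/d
ETc = Kc × ET₀ = 1.09 × 2.9783 = 3.2463 mm/d
Over 10 days: 3.2463 × 10 = 32.463 mm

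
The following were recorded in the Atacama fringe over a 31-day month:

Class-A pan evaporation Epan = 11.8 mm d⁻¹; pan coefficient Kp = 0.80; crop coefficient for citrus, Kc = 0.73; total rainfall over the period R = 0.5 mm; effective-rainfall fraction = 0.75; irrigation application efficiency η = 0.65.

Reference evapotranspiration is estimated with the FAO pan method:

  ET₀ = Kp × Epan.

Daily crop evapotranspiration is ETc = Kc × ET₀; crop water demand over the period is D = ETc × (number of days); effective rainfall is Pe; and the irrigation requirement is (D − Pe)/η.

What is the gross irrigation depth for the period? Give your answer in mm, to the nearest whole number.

328 mm

ET₀ = 0.80 × 11.8 = 9.4400 mm/d
ETc = Kc × ET₀ = 0.73 × 9.4400 = 6.8912 mm/d
Crop demand D = ETc × 31 d = 6.8912 × 31 = 213.627 mm
Pe = 0.75 × 0.5 = 0.375 mm
D − Pe = 213.627 − 0.375 = 213.252 mm
Gross irrigation = 213.252 / 0.65 = 328.080 mm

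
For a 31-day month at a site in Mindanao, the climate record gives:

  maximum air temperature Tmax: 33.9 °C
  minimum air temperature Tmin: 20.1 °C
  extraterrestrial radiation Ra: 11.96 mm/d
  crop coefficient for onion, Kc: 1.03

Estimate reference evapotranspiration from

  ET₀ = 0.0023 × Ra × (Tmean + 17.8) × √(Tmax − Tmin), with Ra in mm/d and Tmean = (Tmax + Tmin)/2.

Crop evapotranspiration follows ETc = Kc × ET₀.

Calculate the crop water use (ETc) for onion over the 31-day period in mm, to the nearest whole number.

146 mm

Tmean = (33.9 + 20.1)/2 = 27.00 °C
ET₀ = 0.0023 × 11.96 × (27.00 + 17.8) × √13.8 = 0.0023 × 11.96 × 44.80 × 3.7148 = 4.5780 mm/d
ETc = Kc × ET₀ = 1.03 × 4.5780 = 4.7153 mm/d
Over 31 days: 4.7153 × 31 = 146.174 mm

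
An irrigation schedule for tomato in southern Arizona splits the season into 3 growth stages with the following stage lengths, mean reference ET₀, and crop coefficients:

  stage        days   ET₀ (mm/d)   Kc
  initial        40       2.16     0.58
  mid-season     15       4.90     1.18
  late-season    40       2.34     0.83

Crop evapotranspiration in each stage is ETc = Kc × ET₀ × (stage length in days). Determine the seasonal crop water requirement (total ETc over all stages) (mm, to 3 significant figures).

initial: 0.58 × 2.16 × 40 = 50.11 mm
mid-season: 1.18 × 4.90 × 15 = 86.73 mm
late-season: 0.83 × 2.34 × 40 = 77.69 mm
Seasonal total = 214.53 mm

215 mm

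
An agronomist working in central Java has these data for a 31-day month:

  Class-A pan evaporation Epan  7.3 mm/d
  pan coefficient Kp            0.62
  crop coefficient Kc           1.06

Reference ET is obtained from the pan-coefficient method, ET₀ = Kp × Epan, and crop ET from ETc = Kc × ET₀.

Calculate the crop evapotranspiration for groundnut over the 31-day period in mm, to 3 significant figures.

149 mm

ET₀ = 0.62 × 7.3 = 4.5260 mm/d
ETc = Kc × ET₀ = 1.06 × 4.5260 = 4.7976 mm/d
Over 31 days: 4.7976 × 31 = 148.726 mm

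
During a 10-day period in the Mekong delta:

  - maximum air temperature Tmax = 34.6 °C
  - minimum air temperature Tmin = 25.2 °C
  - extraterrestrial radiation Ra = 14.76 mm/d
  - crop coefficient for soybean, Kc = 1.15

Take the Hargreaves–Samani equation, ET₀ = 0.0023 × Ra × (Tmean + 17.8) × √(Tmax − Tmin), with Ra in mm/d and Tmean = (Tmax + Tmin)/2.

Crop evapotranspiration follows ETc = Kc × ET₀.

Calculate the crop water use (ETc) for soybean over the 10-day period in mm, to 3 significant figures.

Tmean = (34.6 + 25.2)/2 = 29.90 °C
ET₀ = 0.0023 × 14.76 × (29.90 + 17.8) × √9.4 = 0.0023 × 14.76 × 47.70 × 3.0659 = 4.9647 mm/d
ETc = Kc × ET₀ = 1.15 × 4.9647 = 5.7094 mm/d
Over 10 days: 5.7094 × 10 = 57.094 mm

57.1 mm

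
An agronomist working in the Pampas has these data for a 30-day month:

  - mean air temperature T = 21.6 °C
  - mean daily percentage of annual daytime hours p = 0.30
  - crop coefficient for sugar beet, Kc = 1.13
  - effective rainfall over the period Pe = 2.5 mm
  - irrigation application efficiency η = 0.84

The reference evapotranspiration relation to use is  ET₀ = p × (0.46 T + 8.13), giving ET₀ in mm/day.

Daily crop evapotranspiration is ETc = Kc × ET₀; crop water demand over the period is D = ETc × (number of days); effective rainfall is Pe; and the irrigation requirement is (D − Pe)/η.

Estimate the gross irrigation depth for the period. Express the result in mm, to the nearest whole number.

216 mm

ET₀ = 0.30 × (0.46 × 21.6 + 8.13) = 0.30 × 18.066 = 5.4198 mm/d
ETc = Kc × ET₀ = 1.13 × 5.4198 = 6.1244 mm/d
Crop demand D = ETc × 30 d = 6.1244 × 30 = 183.732 mm
D − Pe = 183.732 − 2.5 = 181.232 mm
Gross irrigation = 181.232 / 0.84 = 215.752 mm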